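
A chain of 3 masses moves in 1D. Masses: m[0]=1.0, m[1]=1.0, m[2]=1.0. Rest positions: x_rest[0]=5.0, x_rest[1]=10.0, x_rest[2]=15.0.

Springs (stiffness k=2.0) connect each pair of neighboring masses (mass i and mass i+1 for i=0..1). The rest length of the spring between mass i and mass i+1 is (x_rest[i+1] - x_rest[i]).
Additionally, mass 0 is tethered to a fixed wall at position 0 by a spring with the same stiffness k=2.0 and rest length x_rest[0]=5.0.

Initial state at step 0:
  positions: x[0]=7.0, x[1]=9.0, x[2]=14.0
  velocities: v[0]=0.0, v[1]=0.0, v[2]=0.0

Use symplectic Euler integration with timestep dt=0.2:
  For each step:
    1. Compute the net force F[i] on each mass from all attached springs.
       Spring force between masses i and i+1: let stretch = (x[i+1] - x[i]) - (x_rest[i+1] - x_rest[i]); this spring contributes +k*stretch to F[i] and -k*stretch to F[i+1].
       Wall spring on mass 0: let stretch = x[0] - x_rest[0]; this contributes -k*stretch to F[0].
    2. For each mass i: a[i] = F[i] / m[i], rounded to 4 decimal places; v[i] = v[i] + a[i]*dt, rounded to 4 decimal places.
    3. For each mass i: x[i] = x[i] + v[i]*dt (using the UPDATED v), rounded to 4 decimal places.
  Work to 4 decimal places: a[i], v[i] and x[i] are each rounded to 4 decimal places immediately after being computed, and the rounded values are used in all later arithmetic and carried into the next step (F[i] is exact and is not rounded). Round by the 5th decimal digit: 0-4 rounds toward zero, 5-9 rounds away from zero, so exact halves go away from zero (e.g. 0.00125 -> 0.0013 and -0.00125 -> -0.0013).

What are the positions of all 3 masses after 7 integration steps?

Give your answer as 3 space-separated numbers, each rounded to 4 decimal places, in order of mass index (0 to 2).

Step 0: x=[7.0000 9.0000 14.0000] v=[0.0000 0.0000 0.0000]
Step 1: x=[6.6000 9.2400 14.0000] v=[-2.0000 1.2000 0.0000]
Step 2: x=[5.8832 9.6496 14.0192] v=[-3.5840 2.0480 0.0960]
Step 3: x=[4.9971 10.1075 14.0888] v=[-4.4307 2.2893 0.3482]
Step 4: x=[4.1200 10.4750 14.2399] v=[-4.3854 1.8377 0.7557]
Step 5: x=[3.4217 10.6353 14.4898] v=[-3.4914 0.8017 1.2497]
Step 6: x=[3.0268 10.5269 14.8314] v=[-1.9746 -0.5419 1.7079]
Step 7: x=[2.9897 10.1629 15.2286] v=[-0.1853 -1.8201 1.9861]

Answer: 2.9897 10.1629 15.2286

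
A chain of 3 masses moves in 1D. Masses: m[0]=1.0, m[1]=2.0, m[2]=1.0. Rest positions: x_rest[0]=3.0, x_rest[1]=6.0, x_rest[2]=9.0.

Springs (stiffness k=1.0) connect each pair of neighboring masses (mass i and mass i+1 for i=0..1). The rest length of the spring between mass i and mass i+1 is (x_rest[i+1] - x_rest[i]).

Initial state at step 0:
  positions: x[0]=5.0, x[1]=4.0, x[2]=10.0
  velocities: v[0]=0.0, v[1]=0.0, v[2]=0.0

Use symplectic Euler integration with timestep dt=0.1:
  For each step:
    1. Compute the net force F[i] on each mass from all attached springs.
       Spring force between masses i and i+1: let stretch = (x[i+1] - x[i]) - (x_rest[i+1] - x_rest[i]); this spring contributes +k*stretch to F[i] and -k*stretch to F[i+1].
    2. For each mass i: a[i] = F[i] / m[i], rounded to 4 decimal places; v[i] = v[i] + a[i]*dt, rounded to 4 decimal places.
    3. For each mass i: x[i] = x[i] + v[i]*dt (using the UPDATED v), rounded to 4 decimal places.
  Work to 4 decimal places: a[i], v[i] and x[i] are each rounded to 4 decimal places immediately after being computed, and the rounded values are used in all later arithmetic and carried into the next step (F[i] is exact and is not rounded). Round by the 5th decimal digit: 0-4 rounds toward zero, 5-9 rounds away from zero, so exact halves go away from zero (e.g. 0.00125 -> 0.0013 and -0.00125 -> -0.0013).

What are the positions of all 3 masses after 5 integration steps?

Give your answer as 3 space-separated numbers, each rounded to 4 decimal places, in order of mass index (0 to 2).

Step 0: x=[5.0000 4.0000 10.0000] v=[0.0000 0.0000 0.0000]
Step 1: x=[4.9600 4.0350 9.9700] v=[-0.4000 0.3500 -0.3000]
Step 2: x=[4.8808 4.1043 9.9107] v=[-0.7925 0.6930 -0.5935]
Step 3: x=[4.7638 4.2065 9.8233] v=[-1.1702 1.0222 -0.8741]
Step 4: x=[4.6112 4.3396 9.7097] v=[-1.5259 1.3309 -1.1358]
Step 5: x=[4.4259 4.5009 9.5724] v=[-1.8531 1.6130 -1.3728]

Answer: 4.4259 4.5009 9.5724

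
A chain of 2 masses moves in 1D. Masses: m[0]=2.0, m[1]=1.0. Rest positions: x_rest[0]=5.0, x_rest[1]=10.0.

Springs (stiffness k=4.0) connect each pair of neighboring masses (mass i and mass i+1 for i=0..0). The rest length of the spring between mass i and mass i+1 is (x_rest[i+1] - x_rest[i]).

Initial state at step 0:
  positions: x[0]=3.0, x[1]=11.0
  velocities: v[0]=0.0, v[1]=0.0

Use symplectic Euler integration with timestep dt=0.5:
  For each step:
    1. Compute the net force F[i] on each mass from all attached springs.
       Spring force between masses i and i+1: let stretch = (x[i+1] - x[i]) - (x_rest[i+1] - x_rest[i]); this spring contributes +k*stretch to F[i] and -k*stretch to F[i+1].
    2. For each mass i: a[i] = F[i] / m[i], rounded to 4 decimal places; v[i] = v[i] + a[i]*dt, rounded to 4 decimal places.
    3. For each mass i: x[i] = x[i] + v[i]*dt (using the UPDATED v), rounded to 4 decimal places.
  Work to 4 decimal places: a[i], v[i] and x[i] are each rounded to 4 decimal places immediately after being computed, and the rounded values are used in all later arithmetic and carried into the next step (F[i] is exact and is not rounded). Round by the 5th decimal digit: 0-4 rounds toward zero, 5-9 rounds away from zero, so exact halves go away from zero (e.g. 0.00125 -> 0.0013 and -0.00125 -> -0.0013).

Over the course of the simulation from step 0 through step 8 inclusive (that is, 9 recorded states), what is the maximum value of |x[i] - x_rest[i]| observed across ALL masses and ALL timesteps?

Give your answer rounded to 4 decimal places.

Answer: 3.5000

Derivation:
Step 0: x=[3.0000 11.0000] v=[0.0000 0.0000]
Step 1: x=[4.5000 8.0000] v=[3.0000 -6.0000]
Step 2: x=[5.2500 6.5000] v=[1.5000 -3.0000]
Step 3: x=[4.1250 8.7500] v=[-2.2500 4.5000]
Step 4: x=[2.8125 11.3750] v=[-2.6250 5.2500]
Step 5: x=[3.2813 10.4375] v=[0.9375 -1.8750]
Step 6: x=[4.8282 7.3438] v=[3.0937 -6.1874]
Step 7: x=[5.1329 6.7345] v=[0.6093 -1.2186]
Step 8: x=[3.7384 9.5236] v=[-2.7891 5.5782]
Max displacement = 3.5000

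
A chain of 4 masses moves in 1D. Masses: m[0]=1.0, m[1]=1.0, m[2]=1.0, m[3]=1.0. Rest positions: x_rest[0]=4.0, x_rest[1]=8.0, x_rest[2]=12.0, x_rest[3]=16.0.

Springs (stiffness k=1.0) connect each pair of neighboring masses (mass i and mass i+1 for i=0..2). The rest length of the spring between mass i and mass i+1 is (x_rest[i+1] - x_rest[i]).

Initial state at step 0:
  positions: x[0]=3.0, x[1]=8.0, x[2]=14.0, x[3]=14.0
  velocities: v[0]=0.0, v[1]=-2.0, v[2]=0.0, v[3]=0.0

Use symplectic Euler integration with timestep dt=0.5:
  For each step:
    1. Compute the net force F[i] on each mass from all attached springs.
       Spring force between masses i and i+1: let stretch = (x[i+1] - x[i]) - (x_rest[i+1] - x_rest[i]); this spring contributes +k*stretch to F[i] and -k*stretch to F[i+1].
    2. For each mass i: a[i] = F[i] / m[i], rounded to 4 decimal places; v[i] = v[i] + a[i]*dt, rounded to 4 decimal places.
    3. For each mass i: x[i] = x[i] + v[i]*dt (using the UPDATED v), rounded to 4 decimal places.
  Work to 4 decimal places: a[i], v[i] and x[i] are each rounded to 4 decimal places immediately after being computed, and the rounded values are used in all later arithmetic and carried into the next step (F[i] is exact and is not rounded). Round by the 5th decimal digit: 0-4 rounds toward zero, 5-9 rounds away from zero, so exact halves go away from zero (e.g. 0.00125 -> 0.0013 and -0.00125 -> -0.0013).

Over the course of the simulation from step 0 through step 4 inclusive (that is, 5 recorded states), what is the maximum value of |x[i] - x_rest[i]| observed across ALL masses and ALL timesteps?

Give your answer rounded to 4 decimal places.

Answer: 3.2500

Derivation:
Step 0: x=[3.0000 8.0000 14.0000 14.0000] v=[0.0000 -2.0000 0.0000 0.0000]
Step 1: x=[3.2500 7.2500 12.5000 15.0000] v=[0.5000 -1.5000 -3.0000 2.0000]
Step 2: x=[3.5000 6.8125 10.3125 16.3750] v=[0.5000 -0.8750 -4.3750 2.7500]
Step 3: x=[3.5782 6.4219 8.7656 17.2344] v=[0.1563 -0.7813 -3.0938 1.7188]
Step 4: x=[3.3673 5.9063 8.7500 16.9766] v=[-0.4219 -1.0313 -0.0313 -0.5156]
Max displacement = 3.2500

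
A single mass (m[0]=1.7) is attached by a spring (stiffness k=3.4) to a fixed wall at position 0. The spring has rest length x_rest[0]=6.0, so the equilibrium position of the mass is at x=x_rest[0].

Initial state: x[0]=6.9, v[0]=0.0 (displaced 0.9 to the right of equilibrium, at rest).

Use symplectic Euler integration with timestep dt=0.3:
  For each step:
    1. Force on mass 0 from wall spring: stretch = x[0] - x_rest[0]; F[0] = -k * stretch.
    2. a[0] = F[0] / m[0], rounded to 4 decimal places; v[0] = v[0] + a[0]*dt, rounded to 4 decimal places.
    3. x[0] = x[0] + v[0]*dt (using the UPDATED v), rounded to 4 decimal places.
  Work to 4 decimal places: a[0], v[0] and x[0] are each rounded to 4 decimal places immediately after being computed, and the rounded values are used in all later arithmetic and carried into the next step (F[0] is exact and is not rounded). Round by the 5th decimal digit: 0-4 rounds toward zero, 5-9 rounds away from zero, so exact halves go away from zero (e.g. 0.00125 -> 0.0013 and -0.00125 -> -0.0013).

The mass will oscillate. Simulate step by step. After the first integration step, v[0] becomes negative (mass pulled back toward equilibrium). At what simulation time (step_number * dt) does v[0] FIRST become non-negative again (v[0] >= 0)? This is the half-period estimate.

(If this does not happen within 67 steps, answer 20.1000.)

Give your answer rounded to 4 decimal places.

Answer: 2.4000

Derivation:
Step 0: x=[6.9000] v=[0.0000]
Step 1: x=[6.7380] v=[-0.5400]
Step 2: x=[6.4432] v=[-0.9828]
Step 3: x=[6.0686] v=[-1.2487]
Step 4: x=[5.6816] v=[-1.2899]
Step 5: x=[5.3519] v=[-1.0989]
Step 6: x=[5.1389] v=[-0.7100]
Step 7: x=[5.0809] v=[-0.1933]
Step 8: x=[5.1884] v=[0.3582]
First v>=0 after going negative at step 8, time=2.4000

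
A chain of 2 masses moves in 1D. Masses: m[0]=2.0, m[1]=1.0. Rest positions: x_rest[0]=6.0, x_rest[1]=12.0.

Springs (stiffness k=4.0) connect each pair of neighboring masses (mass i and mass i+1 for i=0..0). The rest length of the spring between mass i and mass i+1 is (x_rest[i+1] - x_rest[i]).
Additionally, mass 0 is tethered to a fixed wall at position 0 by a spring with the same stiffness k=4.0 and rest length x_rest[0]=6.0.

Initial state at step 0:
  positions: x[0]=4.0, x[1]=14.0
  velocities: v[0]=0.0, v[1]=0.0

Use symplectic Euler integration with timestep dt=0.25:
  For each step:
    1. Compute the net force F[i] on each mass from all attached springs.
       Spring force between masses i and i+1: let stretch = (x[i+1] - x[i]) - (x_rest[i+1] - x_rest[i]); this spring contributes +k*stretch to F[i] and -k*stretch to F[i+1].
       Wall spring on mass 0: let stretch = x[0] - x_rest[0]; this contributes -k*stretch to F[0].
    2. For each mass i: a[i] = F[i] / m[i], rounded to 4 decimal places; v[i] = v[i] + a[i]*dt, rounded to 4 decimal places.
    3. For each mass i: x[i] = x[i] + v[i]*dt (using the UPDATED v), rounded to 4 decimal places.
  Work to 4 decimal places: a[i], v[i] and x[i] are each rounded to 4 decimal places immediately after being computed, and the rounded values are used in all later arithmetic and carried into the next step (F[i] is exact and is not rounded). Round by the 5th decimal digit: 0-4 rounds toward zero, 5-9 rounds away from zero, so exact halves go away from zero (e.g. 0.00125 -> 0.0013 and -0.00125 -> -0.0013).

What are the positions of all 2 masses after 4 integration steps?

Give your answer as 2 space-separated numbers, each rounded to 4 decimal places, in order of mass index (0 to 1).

Step 0: x=[4.0000 14.0000] v=[0.0000 0.0000]
Step 1: x=[4.7500 13.0000] v=[3.0000 -4.0000]
Step 2: x=[5.9375 11.4375] v=[4.7500 -6.2500]
Step 3: x=[7.0703 10.0000] v=[4.5313 -5.7500]
Step 4: x=[7.6856 9.3301] v=[2.4610 -2.6797]

Answer: 7.6856 9.3301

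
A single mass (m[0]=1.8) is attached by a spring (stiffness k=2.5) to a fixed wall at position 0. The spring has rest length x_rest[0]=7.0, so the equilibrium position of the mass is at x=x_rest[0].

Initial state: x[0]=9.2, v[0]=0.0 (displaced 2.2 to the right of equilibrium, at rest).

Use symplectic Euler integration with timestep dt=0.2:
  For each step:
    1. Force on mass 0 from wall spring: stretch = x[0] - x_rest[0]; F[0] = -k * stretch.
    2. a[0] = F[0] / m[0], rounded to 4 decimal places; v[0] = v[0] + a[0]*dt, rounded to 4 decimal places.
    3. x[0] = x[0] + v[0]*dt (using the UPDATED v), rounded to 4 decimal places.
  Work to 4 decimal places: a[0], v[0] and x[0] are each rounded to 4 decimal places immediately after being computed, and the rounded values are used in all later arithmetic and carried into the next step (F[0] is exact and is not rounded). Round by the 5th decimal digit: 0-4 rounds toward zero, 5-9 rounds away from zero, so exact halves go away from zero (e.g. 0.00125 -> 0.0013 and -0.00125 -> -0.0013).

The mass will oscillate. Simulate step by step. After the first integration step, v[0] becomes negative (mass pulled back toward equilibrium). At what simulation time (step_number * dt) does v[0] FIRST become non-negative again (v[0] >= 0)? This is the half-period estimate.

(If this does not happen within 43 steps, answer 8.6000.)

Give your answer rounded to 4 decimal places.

Step 0: x=[9.2000] v=[0.0000]
Step 1: x=[9.0778] v=[-0.6111]
Step 2: x=[8.8401] v=[-1.1883]
Step 3: x=[8.5002] v=[-1.6994]
Step 4: x=[8.0770] v=[-2.1161]
Step 5: x=[7.5939] v=[-2.4153]
Step 6: x=[7.0778] v=[-2.5803]
Step 7: x=[6.5574] v=[-2.6019]
Step 8: x=[6.0616] v=[-2.4790]
Step 9: x=[5.6179] v=[-2.2183]
Step 10: x=[5.2510] v=[-1.8344]
Step 11: x=[4.9813] v=[-1.3486]
Step 12: x=[4.8237] v=[-0.7878]
Step 13: x=[4.7870] v=[-0.1833]
Step 14: x=[4.8733] v=[0.4314]
First v>=0 after going negative at step 14, time=2.8000

Answer: 2.8000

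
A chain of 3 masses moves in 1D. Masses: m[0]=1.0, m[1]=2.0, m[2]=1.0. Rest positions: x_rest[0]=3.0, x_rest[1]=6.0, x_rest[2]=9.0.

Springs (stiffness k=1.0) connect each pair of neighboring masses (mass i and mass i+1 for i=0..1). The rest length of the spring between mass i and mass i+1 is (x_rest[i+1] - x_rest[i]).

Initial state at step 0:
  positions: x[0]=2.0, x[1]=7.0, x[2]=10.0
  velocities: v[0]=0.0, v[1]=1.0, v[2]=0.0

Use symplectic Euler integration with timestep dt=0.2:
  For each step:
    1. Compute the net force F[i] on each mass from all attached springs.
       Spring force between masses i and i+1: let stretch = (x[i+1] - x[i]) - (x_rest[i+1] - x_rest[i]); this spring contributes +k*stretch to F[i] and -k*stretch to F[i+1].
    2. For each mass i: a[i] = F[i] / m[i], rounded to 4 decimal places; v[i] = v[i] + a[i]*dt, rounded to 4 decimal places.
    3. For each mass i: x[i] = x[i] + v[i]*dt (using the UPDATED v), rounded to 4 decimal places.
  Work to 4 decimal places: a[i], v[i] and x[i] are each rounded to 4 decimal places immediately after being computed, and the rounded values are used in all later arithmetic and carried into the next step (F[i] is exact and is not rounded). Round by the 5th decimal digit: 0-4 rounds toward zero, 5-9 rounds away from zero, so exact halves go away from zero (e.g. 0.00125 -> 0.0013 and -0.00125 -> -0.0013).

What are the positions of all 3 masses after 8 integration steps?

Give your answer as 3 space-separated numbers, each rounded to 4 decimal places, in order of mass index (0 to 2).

Answer: 4.5357 7.1966 10.2710

Derivation:
Step 0: x=[2.0000 7.0000 10.0000] v=[0.0000 1.0000 0.0000]
Step 1: x=[2.0800 7.1600 10.0000] v=[0.4000 0.8000 0.0000]
Step 2: x=[2.2432 7.2752 10.0064] v=[0.8160 0.5760 0.0320]
Step 3: x=[2.4877 7.3444 10.0236] v=[1.2224 0.3459 0.0858]
Step 4: x=[2.8064 7.3700 10.0536] v=[1.5937 0.1281 0.1500]
Step 5: x=[3.1877 7.3580 10.0963] v=[1.9064 -0.0599 0.2133]
Step 6: x=[3.6158 7.3174 10.1494] v=[2.1405 -0.2031 0.2656]
Step 7: x=[4.0720 7.2594 10.2092] v=[2.2808 -0.2901 0.2992]
Step 8: x=[4.5357 7.1966 10.2710] v=[2.3183 -0.3139 0.3092]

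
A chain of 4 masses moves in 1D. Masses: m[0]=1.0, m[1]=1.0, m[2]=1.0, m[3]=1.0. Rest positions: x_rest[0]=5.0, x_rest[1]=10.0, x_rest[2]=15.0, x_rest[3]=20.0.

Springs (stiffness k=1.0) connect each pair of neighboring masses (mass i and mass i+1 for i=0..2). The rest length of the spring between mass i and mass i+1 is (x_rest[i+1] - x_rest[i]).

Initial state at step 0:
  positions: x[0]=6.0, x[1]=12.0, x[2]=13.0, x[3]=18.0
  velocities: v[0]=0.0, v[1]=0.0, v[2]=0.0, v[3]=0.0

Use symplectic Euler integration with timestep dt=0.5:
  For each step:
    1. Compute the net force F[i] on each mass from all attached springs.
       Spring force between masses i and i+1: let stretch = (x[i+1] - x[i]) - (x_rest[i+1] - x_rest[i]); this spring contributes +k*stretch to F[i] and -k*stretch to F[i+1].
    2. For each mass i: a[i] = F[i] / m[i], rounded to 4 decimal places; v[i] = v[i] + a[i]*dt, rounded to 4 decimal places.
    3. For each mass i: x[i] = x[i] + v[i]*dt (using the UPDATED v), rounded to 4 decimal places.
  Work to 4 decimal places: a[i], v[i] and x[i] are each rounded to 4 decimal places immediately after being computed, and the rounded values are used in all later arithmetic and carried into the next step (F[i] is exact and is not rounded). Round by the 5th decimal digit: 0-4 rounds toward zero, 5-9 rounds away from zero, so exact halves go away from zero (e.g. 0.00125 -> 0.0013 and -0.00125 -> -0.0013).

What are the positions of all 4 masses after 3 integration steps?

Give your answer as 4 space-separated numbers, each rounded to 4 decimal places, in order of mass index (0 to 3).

Answer: 5.9531 8.4219 15.6407 18.9844

Derivation:
Step 0: x=[6.0000 12.0000 13.0000 18.0000] v=[0.0000 0.0000 0.0000 0.0000]
Step 1: x=[6.2500 10.7500 14.0000 18.0000] v=[0.5000 -2.5000 2.0000 0.0000]
Step 2: x=[6.3750 9.1875 15.1875 18.2500] v=[0.2500 -3.1250 2.3750 0.5000]
Step 3: x=[5.9531 8.4219 15.6407 18.9844] v=[-0.8438 -1.5313 0.9063 1.4688]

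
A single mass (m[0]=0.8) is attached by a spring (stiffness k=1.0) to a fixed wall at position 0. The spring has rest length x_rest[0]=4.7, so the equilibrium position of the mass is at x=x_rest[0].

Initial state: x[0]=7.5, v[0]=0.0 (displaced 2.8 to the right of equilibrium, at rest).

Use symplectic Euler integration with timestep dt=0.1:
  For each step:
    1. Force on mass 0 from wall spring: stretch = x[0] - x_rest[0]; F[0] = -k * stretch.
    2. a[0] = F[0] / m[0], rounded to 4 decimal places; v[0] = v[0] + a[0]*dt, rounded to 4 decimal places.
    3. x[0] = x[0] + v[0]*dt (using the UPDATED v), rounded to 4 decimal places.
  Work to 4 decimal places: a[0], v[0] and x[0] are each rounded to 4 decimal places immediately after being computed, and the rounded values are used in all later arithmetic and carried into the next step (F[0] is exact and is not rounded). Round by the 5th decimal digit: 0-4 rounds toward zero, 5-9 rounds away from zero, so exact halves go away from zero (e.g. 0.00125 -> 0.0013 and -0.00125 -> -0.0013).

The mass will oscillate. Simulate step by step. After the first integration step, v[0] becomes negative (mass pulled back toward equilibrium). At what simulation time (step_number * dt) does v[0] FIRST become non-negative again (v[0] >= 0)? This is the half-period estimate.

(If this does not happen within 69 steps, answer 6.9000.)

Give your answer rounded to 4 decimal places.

Answer: 2.9000

Derivation:
Step 0: x=[7.5000] v=[0.0000]
Step 1: x=[7.4650] v=[-0.3500]
Step 2: x=[7.3954] v=[-0.6956]
Step 3: x=[7.2922] v=[-1.0325]
Step 4: x=[7.1566] v=[-1.3565]
Step 5: x=[6.9902] v=[-1.6636]
Step 6: x=[6.7952] v=[-1.9499]
Step 7: x=[6.5740] v=[-2.2118]
Step 8: x=[6.3294] v=[-2.4461]
Step 9: x=[6.0644] v=[-2.6498]
Step 10: x=[5.7824] v=[-2.8204]
Step 11: x=[5.4868] v=[-2.9557]
Step 12: x=[5.1814] v=[-3.0541]
Step 13: x=[4.8700] v=[-3.1143]
Step 14: x=[4.5564] v=[-3.1356]
Step 15: x=[4.2446] v=[-3.1177]
Step 16: x=[3.9385] v=[-3.0608]
Step 17: x=[3.6419] v=[-2.9656]
Step 18: x=[3.3586] v=[-2.8333]
Step 19: x=[3.0920] v=[-2.6656]
Step 20: x=[2.8455] v=[-2.4646]
Step 21: x=[2.6222] v=[-2.2328]
Step 22: x=[2.4249] v=[-1.9731]
Step 23: x=[2.2560] v=[-1.6887]
Step 24: x=[2.1177] v=[-1.3832]
Step 25: x=[2.0117] v=[-1.0604]
Step 26: x=[1.9393] v=[-0.7244]
Step 27: x=[1.9014] v=[-0.3793]
Step 28: x=[1.8985] v=[-0.0295]
Step 29: x=[1.9306] v=[0.3207]
First v>=0 after going negative at step 29, time=2.9000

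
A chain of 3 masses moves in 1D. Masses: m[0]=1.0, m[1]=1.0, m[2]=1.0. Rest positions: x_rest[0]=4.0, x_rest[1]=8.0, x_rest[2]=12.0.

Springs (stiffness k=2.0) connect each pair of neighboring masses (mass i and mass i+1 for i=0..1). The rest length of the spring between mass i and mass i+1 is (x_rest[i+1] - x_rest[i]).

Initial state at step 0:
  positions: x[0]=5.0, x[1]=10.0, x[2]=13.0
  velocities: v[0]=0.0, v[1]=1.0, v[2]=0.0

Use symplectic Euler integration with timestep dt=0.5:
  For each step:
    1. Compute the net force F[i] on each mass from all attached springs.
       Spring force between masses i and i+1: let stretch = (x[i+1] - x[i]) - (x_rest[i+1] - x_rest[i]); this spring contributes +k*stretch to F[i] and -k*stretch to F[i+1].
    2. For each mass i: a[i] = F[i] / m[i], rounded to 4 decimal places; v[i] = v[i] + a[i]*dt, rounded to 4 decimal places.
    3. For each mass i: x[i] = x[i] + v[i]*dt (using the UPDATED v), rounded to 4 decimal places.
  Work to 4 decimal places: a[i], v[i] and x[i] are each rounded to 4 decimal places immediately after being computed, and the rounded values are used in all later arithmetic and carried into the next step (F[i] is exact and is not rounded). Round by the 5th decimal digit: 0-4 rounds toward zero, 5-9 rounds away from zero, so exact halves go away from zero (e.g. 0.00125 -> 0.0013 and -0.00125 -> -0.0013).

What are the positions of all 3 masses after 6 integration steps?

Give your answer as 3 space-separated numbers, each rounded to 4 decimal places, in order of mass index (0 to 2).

Step 0: x=[5.0000 10.0000 13.0000] v=[0.0000 1.0000 0.0000]
Step 1: x=[5.5000 9.5000 13.5000] v=[1.0000 -1.0000 1.0000]
Step 2: x=[6.0000 9.0000 14.0000] v=[1.0000 -1.0000 1.0000]
Step 3: x=[6.0000 9.5000 14.0000] v=[0.0000 1.0000 0.0000]
Step 4: x=[5.7500 10.5000 13.7500] v=[-0.5000 2.0000 -0.5000]
Step 5: x=[5.8750 10.7500 13.8750] v=[0.2500 0.5000 0.2500]
Step 6: x=[6.4375 10.1250 14.4375] v=[1.1250 -1.2500 1.1250]

Answer: 6.4375 10.1250 14.4375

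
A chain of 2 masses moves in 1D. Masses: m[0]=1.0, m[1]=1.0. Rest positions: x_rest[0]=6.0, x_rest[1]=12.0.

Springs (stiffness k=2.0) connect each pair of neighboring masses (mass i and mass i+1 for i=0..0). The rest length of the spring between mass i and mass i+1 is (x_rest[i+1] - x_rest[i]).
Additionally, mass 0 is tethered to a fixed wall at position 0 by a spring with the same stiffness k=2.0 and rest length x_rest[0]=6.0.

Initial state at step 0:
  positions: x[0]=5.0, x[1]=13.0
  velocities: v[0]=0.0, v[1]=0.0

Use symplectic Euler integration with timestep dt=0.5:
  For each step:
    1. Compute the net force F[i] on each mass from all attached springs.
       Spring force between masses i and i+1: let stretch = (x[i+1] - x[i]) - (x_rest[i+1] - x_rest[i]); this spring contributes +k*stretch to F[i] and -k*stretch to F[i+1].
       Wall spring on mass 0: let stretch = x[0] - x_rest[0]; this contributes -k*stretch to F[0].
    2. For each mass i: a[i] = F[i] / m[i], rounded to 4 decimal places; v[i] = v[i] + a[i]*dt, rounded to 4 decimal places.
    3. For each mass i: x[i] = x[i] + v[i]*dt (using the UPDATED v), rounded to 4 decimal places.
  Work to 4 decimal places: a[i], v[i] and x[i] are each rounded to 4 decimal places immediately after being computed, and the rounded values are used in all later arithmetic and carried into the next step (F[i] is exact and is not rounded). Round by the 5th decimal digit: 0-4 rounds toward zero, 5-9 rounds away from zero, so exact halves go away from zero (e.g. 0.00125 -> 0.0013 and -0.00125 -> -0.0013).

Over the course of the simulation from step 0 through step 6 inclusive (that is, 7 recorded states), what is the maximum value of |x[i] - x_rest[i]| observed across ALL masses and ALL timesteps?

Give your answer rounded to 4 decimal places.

Step 0: x=[5.0000 13.0000] v=[0.0000 0.0000]
Step 1: x=[6.5000 12.0000] v=[3.0000 -2.0000]
Step 2: x=[7.5000 11.2500] v=[2.0000 -1.5000]
Step 3: x=[6.6250 11.6250] v=[-1.7500 0.7500]
Step 4: x=[4.9375 12.5000] v=[-3.3750 1.7500]
Step 5: x=[4.5625 12.5938] v=[-0.7500 0.1875]
Step 6: x=[5.9219 11.6719] v=[2.7188 -1.8438]
Max displacement = 1.5000

Answer: 1.5000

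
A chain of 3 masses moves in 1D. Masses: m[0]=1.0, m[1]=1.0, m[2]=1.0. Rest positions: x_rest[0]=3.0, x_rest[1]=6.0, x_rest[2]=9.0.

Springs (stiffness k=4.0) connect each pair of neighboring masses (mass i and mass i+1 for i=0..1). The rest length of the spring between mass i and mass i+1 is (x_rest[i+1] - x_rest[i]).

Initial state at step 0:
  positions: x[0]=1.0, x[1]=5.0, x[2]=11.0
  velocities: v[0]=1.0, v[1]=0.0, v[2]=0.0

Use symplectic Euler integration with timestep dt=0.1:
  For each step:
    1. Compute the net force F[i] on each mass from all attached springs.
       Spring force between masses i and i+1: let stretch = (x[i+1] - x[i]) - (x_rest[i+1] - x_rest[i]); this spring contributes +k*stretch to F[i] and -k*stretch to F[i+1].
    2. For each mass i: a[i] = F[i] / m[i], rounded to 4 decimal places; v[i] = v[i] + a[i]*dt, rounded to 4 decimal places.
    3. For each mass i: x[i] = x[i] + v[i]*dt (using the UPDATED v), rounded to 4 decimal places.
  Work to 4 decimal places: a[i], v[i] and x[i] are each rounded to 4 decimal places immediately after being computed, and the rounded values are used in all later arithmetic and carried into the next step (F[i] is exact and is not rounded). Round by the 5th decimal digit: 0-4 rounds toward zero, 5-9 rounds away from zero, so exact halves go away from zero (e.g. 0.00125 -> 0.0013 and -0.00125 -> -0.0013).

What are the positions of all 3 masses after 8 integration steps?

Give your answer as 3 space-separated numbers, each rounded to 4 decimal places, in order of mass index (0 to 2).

Answer: 3.1334 6.5650 8.1018

Derivation:
Step 0: x=[1.0000 5.0000 11.0000] v=[1.0000 0.0000 0.0000]
Step 1: x=[1.1400 5.0800 10.8800] v=[1.4000 0.8000 -1.2000]
Step 2: x=[1.3176 5.2344 10.6480] v=[1.7760 1.5440 -2.3200]
Step 3: x=[1.5319 5.4487 10.3195] v=[2.1427 2.1427 -3.2854]
Step 4: x=[1.7828 5.7011 9.9161] v=[2.5094 2.5243 -4.0337]
Step 5: x=[2.0705 5.9654 9.4641] v=[2.8767 2.6430 -4.5197]
Step 6: x=[2.3940 6.2139 8.9922] v=[3.2347 2.4845 -4.7192]
Step 7: x=[2.7503 6.4207 8.5292] v=[3.5627 2.0679 -4.6305]
Step 8: x=[3.1334 6.5650 8.1018] v=[3.8309 1.4431 -4.2739]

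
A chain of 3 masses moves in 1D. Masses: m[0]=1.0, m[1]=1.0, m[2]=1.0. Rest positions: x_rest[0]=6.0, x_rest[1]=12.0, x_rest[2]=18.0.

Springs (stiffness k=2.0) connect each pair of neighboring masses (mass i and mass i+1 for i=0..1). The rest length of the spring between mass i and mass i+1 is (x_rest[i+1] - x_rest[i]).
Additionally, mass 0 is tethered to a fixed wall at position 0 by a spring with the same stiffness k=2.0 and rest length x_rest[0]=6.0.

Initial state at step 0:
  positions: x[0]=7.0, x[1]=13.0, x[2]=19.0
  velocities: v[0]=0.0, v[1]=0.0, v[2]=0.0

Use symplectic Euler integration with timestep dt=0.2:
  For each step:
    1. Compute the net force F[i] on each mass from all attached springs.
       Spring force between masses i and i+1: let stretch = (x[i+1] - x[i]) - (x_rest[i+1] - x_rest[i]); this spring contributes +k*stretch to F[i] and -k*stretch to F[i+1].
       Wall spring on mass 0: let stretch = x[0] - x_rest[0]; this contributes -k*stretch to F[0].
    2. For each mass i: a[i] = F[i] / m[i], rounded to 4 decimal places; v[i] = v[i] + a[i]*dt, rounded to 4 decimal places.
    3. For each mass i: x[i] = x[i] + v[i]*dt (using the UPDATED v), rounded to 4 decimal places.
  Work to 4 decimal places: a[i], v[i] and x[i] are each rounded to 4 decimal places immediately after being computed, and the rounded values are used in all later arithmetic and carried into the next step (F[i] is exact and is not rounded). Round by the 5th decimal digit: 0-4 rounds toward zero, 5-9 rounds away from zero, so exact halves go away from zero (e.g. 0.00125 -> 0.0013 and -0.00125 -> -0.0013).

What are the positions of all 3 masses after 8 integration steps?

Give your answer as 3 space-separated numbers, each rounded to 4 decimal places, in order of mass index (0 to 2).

Step 0: x=[7.0000 13.0000 19.0000] v=[0.0000 0.0000 0.0000]
Step 1: x=[6.9200 13.0000 19.0000] v=[-0.4000 0.0000 0.0000]
Step 2: x=[6.7728 12.9936 19.0000] v=[-0.7360 -0.0320 0.0000]
Step 3: x=[6.5814 12.9700 18.9995] v=[-0.9568 -0.1178 -0.0026]
Step 4: x=[6.3746 12.9177 18.9966] v=[-1.0339 -0.2614 -0.0144]
Step 5: x=[6.1813 12.8283 18.9874] v=[-0.9665 -0.4471 -0.0460]
Step 6: x=[6.0253 12.6998 18.9655] v=[-0.7802 -0.6423 -0.1096]
Step 7: x=[5.9212 12.5386 18.9223] v=[-0.5205 -0.8058 -0.2159]
Step 8: x=[5.8728 12.3587 18.8484] v=[-0.2420 -0.8993 -0.3694]

Answer: 5.8728 12.3587 18.8484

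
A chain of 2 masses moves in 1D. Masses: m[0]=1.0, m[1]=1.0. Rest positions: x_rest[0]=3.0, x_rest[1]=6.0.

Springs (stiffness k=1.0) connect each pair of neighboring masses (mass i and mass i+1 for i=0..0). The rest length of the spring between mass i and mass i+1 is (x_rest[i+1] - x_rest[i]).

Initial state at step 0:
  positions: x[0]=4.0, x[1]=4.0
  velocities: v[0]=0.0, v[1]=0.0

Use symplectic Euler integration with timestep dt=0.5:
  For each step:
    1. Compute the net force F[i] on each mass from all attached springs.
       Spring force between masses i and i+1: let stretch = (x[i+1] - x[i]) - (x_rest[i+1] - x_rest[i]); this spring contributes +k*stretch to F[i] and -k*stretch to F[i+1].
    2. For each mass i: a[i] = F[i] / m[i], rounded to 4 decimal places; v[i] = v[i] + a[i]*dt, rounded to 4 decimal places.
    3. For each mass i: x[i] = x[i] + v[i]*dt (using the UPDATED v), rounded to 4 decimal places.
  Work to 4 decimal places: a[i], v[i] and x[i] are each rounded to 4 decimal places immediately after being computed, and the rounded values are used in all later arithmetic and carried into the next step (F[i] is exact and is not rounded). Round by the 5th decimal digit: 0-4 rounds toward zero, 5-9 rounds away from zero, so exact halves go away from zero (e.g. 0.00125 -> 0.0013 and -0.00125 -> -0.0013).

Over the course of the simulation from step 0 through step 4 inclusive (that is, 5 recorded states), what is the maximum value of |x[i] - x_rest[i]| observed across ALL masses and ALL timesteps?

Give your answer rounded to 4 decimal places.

Step 0: x=[4.0000 4.0000] v=[0.0000 0.0000]
Step 1: x=[3.2500 4.7500] v=[-1.5000 1.5000]
Step 2: x=[2.1250 5.8750] v=[-2.2500 2.2500]
Step 3: x=[1.1875 6.8125] v=[-1.8750 1.8750]
Step 4: x=[0.9063 7.0938] v=[-0.5625 0.5625]
Max displacement = 2.0937

Answer: 2.0937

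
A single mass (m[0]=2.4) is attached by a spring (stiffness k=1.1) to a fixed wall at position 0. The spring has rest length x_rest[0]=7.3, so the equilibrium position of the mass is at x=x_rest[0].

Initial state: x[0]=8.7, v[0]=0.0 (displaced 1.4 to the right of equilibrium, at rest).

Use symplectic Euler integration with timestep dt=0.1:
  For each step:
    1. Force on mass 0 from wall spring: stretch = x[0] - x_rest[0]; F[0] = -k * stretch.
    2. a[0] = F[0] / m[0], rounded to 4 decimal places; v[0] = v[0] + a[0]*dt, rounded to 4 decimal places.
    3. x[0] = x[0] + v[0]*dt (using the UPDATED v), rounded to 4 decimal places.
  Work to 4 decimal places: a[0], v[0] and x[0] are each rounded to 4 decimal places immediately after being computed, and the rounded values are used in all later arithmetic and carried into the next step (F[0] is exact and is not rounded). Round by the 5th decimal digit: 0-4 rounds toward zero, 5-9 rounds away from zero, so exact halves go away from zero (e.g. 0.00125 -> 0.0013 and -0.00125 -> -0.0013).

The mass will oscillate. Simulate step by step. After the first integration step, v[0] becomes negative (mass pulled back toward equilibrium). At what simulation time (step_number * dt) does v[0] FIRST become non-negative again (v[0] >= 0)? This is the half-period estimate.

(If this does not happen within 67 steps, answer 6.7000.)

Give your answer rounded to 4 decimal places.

Answer: 4.7000

Derivation:
Step 0: x=[8.7000] v=[0.0000]
Step 1: x=[8.6936] v=[-0.0642]
Step 2: x=[8.6808] v=[-0.1281]
Step 3: x=[8.6617] v=[-0.1914]
Step 4: x=[8.6363] v=[-0.2538]
Step 5: x=[8.6048] v=[-0.3151]
Step 6: x=[8.5673] v=[-0.3749]
Step 7: x=[8.5240] v=[-0.4330]
Step 8: x=[8.4751] v=[-0.4891]
Step 9: x=[8.4208] v=[-0.5430]
Step 10: x=[8.3614] v=[-0.5944]
Step 11: x=[8.2971] v=[-0.6431]
Step 12: x=[8.2282] v=[-0.6888]
Step 13: x=[8.1551] v=[-0.7313]
Step 14: x=[8.0781] v=[-0.7705]
Step 15: x=[7.9975] v=[-0.8062]
Step 16: x=[7.9137] v=[-0.8382]
Step 17: x=[7.8271] v=[-0.8663]
Step 18: x=[7.7381] v=[-0.8905]
Step 19: x=[7.6470] v=[-0.9106]
Step 20: x=[7.5544] v=[-0.9265]
Step 21: x=[7.4606] v=[-0.9382]
Step 22: x=[7.3660] v=[-0.9456]
Step 23: x=[7.2711] v=[-0.9486]
Step 24: x=[7.1764] v=[-0.9473]
Step 25: x=[7.0822] v=[-0.9416]
Step 26: x=[6.9890] v=[-0.9316]
Step 27: x=[6.8973] v=[-0.9174]
Step 28: x=[6.8074] v=[-0.8989]
Step 29: x=[6.7198] v=[-0.8763]
Step 30: x=[6.6348] v=[-0.8497]
Step 31: x=[6.5529] v=[-0.8192]
Step 32: x=[6.4744] v=[-0.7850]
Step 33: x=[6.3997] v=[-0.7472]
Step 34: x=[6.3291] v=[-0.7059]
Step 35: x=[6.2630] v=[-0.6614]
Step 36: x=[6.2016] v=[-0.6139]
Step 37: x=[6.1452] v=[-0.5636]
Step 38: x=[6.0941] v=[-0.5107]
Step 39: x=[6.0486] v=[-0.4554]
Step 40: x=[6.0088] v=[-0.3980]
Step 41: x=[5.9749] v=[-0.3388]
Step 42: x=[5.9471] v=[-0.2781]
Step 43: x=[5.9255] v=[-0.2161]
Step 44: x=[5.9102] v=[-0.1531]
Step 45: x=[5.9013] v=[-0.0894]
Step 46: x=[5.8988] v=[-0.0253]
Step 47: x=[5.9027] v=[0.0389]
First v>=0 after going negative at step 47, time=4.7000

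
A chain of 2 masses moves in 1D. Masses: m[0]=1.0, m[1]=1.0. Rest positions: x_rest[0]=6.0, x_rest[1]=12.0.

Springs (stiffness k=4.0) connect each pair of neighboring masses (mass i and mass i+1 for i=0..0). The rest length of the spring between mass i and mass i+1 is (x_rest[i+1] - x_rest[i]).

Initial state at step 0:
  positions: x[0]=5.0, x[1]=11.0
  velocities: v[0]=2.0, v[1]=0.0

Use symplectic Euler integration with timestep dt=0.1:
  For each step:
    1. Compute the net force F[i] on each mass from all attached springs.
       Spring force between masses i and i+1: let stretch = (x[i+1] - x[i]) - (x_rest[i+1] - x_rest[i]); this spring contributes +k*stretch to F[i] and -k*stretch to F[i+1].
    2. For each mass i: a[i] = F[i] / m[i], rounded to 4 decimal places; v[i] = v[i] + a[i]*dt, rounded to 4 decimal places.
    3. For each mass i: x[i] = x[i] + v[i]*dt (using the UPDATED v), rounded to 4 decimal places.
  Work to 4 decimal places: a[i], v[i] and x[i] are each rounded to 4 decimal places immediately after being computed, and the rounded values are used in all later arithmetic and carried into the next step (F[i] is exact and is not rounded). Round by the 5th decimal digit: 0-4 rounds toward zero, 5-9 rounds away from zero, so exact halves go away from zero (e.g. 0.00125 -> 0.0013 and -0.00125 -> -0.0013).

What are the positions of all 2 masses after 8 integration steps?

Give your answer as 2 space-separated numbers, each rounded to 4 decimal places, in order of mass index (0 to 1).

Step 0: x=[5.0000 11.0000] v=[2.0000 0.0000]
Step 1: x=[5.2000 11.0000] v=[2.0000 0.0000]
Step 2: x=[5.3920 11.0080] v=[1.9200 0.0800]
Step 3: x=[5.5686 11.0314] v=[1.7664 0.2336]
Step 4: x=[5.7238 11.0763] v=[1.5515 0.4485]
Step 5: x=[5.8531 11.1471] v=[1.2925 0.7075]
Step 6: x=[5.9541 11.2461] v=[1.0101 0.9899]
Step 7: x=[6.0268 11.3734] v=[0.7269 1.2731]
Step 8: x=[6.0734 11.5269] v=[0.4655 1.5345]

Answer: 6.0734 11.5269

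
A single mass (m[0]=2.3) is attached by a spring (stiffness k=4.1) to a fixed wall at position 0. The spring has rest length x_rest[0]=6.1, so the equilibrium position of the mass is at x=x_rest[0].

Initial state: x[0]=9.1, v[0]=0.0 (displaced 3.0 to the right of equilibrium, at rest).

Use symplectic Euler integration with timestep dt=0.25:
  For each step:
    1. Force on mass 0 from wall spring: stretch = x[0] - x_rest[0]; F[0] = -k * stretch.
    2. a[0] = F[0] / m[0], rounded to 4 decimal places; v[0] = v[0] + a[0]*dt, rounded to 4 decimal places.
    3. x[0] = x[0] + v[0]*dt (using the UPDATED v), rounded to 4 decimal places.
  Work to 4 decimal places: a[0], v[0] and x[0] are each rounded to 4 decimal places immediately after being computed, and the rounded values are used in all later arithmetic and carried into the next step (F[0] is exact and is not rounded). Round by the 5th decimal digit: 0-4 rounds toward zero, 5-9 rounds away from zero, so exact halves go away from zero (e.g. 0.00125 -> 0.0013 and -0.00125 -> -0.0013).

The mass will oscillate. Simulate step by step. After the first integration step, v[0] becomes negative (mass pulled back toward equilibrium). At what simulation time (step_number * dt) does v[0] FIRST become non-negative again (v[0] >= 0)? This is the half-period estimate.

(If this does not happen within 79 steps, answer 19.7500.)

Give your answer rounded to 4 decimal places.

Answer: 2.5000

Derivation:
Step 0: x=[9.1000] v=[0.0000]
Step 1: x=[8.7658] v=[-1.3370]
Step 2: x=[8.1346] v=[-2.5250]
Step 3: x=[7.2767] v=[-3.4317]
Step 4: x=[6.2877] v=[-3.9561]
Step 5: x=[5.2778] v=[-4.0398]
Step 6: x=[4.3595] v=[-3.6734]
Step 7: x=[3.6351] v=[-2.8978]
Step 8: x=[3.1853] v=[-1.7993]
Step 9: x=[3.0602] v=[-0.5004]
Step 10: x=[3.2738] v=[0.8543]
First v>=0 after going negative at step 10, time=2.5000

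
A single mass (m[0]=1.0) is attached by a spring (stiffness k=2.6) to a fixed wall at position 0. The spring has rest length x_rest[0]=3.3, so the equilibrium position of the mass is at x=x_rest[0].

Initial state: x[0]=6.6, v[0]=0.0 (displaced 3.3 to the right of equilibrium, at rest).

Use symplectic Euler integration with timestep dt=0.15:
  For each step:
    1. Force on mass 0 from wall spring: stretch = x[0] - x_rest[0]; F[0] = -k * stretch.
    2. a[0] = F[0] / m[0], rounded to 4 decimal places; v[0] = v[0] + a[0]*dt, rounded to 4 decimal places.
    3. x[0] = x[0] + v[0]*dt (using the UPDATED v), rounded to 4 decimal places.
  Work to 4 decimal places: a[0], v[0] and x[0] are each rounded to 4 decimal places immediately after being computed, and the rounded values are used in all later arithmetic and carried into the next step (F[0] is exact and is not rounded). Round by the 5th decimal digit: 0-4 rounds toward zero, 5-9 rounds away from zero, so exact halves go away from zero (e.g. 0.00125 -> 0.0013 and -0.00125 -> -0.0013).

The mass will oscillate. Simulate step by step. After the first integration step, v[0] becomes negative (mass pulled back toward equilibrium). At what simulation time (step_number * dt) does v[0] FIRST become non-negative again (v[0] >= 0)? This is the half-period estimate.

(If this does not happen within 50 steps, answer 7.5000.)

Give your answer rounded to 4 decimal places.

Step 0: x=[6.6000] v=[0.0000]
Step 1: x=[6.4070] v=[-1.2870]
Step 2: x=[6.0322] v=[-2.4987]
Step 3: x=[5.4976] v=[-3.5643]
Step 4: x=[4.8344] v=[-4.4214]
Step 5: x=[4.0814] v=[-5.0198]
Step 6: x=[3.2827] v=[-5.3245]
Step 7: x=[2.4850] v=[-5.3178]
Step 8: x=[1.7350] v=[-5.0000]
Step 9: x=[1.0765] v=[-4.3897]
Step 10: x=[0.5481] v=[-3.5225]
Step 11: x=[0.1807] v=[-2.4493]
Step 12: x=[-0.0042] v=[-1.2328]
Step 13: x=[0.0042] v=[0.0558]
First v>=0 after going negative at step 13, time=1.9500

Answer: 1.9500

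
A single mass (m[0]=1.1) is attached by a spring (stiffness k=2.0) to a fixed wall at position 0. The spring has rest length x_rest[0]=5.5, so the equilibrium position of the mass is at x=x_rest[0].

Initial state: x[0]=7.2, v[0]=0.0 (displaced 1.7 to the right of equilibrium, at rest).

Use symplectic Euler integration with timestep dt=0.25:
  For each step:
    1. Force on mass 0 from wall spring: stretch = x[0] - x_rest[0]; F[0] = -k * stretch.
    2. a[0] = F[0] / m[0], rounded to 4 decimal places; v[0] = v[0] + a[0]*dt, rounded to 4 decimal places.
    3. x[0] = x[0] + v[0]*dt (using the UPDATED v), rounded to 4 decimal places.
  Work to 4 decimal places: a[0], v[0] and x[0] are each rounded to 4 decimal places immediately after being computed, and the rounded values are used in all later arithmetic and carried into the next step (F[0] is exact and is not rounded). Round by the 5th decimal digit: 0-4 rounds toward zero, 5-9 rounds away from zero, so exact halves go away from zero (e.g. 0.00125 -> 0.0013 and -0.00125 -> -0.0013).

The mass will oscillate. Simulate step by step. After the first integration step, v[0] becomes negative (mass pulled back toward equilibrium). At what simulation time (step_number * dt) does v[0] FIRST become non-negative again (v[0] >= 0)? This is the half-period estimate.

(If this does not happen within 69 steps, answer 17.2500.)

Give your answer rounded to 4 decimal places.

Answer: 2.5000

Derivation:
Step 0: x=[7.2000] v=[0.0000]
Step 1: x=[7.0068] v=[-0.7727]
Step 2: x=[6.6424] v=[-1.4576]
Step 3: x=[6.1482] v=[-1.9769]
Step 4: x=[5.5803] v=[-2.2715]
Step 5: x=[5.0033] v=[-2.3080]
Step 6: x=[4.4828] v=[-2.0822]
Step 7: x=[4.0779] v=[-1.6198]
Step 8: x=[3.8346] v=[-0.9734]
Step 9: x=[3.7805] v=[-0.2164]
Step 10: x=[3.9218] v=[0.5652]
First v>=0 after going negative at step 10, time=2.5000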